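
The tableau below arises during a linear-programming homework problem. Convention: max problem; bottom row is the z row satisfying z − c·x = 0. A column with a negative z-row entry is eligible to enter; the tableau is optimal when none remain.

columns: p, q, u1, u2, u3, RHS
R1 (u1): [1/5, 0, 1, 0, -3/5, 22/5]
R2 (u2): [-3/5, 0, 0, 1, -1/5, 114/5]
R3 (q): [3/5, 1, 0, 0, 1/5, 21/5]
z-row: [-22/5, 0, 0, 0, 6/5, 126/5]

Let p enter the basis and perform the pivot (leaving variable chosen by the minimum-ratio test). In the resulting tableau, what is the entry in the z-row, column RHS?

Ratio test on column p — row 1: (22/5)/(1/5) = 22; row 2: entry -3/5 ≤ 0; row 3: (21/5)/(3/5) = 7. Minimum is 7 at row 3 (q leaves); pivot element 3/5.
Divide row 3 by 3/5; eliminate column p from the other rows.
z-row update in column RHS: 126/5 − (-22/5)·7 = 56.

56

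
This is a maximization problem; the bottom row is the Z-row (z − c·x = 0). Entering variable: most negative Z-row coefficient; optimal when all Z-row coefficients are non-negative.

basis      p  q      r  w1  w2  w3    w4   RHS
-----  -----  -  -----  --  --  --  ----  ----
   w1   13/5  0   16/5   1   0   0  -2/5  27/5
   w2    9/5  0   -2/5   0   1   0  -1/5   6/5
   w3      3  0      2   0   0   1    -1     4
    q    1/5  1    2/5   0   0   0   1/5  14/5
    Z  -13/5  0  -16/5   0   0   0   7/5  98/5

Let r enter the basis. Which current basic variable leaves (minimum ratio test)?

w1

Column r entries and ratios — w1: (27/5)/(16/5) = 27/16; w2: -2/5 ≤ 0, skip; w3: 4/2 = 2; q: (14/5)/(2/5) = 7.
Smallest ratio is 27/16 in the row of w1, so w1 leaves.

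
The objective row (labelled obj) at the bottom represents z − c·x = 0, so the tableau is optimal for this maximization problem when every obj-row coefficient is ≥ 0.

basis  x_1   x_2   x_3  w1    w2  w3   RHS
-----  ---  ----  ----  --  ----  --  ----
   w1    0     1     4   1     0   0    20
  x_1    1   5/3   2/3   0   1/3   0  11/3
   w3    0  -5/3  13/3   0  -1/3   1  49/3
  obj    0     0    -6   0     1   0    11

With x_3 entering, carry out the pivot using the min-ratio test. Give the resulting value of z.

437/13

Ratio test on column x_3 — row 1: 20/4 = 5; row 2: (11/3)/(2/3) = 11/2; row 3: (49/3)/(13/3) = 49/13. Minimum is 49/13 at row 3 (w3 leaves); pivot element 13/3.
Pivot on row 3; the obj-row RHS becomes 11 − (-6)·(49/13) = 437/13.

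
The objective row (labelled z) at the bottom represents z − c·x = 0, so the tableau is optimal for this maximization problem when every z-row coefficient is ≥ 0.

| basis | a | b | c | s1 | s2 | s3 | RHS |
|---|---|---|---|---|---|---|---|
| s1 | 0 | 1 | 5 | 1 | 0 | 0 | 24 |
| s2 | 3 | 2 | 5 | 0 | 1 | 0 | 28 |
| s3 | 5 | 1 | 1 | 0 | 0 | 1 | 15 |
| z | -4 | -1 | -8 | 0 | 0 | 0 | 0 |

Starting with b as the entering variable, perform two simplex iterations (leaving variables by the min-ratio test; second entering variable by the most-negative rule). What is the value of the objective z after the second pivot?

Ratio test on column b — row 1: 24/1 = 24; row 2: 28/2 = 14; row 3: 15/1 = 15. Minimum is 14 at row 2 (s2 leaves); pivot element 2.
Pivot on row 2; the z-row RHS becomes 0 − (-1)·14 = 14.
Next entering variable (most negative z-row entry -11/2): c.
Ratio test on column c — row 1: 10/(5/2) = 4; row 2: 14/(5/2) = 28/5; row 3: entry -3/2 ≤ 0. Minimum is 4 at row 1 (s1 leaves); pivot element 5/2.
After the second pivot the z-row RHS is 14 − (-11/2)·4 = 36.

36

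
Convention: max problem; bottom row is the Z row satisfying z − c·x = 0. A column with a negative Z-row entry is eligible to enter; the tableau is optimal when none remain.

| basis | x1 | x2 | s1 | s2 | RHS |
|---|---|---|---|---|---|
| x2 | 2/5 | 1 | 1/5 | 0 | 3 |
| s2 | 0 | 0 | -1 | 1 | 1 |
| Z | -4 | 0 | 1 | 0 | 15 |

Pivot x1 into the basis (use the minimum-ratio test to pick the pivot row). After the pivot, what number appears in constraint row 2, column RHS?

Ratio test on column x1 — row 1: 3/(2/5) = 15/2; row 2: entry 0 ≤ 0. Minimum is 15/2 at row 1 (x2 leaves); pivot element 2/5.
Divide row 1 by 2/5; eliminate column x1 from the other rows.
Row 2 update in column RHS: 1 − 0·(15/2) = 1.

1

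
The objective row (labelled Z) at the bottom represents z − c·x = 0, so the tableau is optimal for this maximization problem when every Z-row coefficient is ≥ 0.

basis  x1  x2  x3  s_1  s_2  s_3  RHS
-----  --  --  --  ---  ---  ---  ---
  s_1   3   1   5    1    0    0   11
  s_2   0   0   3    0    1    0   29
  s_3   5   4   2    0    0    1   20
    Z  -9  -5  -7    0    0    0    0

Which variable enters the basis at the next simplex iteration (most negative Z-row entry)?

Negative Z-row entries: x1: -9, x2: -5, x3: -7.
The most negative is -9 in column x1, so x1 enters.

x1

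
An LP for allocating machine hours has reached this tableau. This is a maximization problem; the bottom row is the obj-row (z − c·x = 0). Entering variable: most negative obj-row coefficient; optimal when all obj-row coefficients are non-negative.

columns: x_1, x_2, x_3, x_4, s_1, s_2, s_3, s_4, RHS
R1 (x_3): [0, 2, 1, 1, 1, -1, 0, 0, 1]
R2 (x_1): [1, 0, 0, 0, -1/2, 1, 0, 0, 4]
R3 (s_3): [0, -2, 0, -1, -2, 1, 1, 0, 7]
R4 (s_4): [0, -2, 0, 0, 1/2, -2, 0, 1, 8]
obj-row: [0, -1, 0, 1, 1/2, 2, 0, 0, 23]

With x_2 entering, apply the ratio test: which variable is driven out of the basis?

Column x_2 entries and ratios — x_3: 1/2 = 1/2; x_1: 0 ≤ 0, skip; s_3: -2 ≤ 0, skip; s_4: -2 ≤ 0, skip.
Smallest ratio is 1/2 in the row of x_3, so x_3 leaves.

x_3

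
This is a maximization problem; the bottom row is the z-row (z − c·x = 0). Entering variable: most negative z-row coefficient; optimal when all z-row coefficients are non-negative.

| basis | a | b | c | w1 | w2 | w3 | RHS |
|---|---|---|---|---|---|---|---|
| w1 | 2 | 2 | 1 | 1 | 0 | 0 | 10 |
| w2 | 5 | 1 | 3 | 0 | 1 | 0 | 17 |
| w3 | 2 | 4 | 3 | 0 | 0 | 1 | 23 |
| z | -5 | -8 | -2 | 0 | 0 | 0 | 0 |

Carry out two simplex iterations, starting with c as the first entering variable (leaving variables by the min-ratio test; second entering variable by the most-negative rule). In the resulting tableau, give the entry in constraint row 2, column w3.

Ratio test on column c — row 1: 10/1 = 10; row 2: 17/3 = 17/3; row 3: 23/3 = 23/3. Minimum is 17/3 at row 2 (w2 leaves); pivot element 3.
Divide row 2 by 3; eliminate column c from the other rows.
Second iteration: most negative z-row entry is -22/3 in column b, so b enters.
Ratio test on column b — row 1: (13/3)/(5/3) = 13/5; row 2: (17/3)/(1/3) = 17; row 3: 6/3 = 2. Minimum is 2 at row 3 (w3 leaves); pivot element 3.
Divide row 3 by 3; eliminate column b from the other rows.
After both pivots, the entry at constraint row 2, column w3 is -1/9.

-1/9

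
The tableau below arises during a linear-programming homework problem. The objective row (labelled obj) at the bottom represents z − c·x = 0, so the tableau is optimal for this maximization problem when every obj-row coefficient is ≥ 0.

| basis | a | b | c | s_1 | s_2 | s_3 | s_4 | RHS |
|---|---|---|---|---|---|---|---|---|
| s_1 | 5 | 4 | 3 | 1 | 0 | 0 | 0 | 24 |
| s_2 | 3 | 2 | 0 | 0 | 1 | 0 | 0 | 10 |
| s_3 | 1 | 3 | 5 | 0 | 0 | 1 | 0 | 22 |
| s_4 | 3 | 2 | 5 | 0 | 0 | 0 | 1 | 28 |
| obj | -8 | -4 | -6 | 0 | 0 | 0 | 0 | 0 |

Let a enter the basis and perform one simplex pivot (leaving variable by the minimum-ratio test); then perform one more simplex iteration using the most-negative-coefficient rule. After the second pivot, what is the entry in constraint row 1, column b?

Ratio test on column a — row 1: 24/5 = 24/5; row 2: 10/3 = 10/3; row 3: 22/1 = 22; row 4: 28/3 = 28/3. Minimum is 10/3 at row 2 (s_2 leaves); pivot element 3.
Divide row 2 by 3; eliminate column a from the other rows.
Second iteration: most negative obj-row entry is -6 in column c, so c enters.
Ratio test on column c — row 1: (22/3)/3 = 22/9; row 2: entry 0 ≤ 0; row 3: (56/3)/5 = 56/15; row 4: 18/5 = 18/5. Minimum is 22/9 at row 1 (s_1 leaves); pivot element 3.
Divide row 1 by 3; eliminate column c from the other rows.
After both pivots, the entry at constraint row 1, column b is 2/9.

2/9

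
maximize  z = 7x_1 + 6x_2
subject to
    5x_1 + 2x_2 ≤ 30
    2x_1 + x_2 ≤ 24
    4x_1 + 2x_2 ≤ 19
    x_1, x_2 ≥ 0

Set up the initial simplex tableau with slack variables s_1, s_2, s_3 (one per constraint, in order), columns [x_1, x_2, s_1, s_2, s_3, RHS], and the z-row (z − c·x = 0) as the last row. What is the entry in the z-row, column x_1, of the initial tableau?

The z-row carries the negated objective coefficients: the x_1 entry is -7.

-7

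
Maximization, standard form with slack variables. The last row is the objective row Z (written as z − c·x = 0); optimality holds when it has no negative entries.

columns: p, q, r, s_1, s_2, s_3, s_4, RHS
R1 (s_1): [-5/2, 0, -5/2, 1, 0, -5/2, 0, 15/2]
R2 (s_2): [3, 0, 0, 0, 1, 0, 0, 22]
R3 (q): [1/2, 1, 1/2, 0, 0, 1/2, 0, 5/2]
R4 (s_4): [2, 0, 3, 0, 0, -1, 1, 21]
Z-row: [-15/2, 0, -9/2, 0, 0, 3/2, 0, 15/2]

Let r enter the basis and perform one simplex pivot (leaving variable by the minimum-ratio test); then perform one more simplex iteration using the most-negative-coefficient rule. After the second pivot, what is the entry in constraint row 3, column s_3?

1

Ratio test on column r — row 1: entry -5/2 ≤ 0; row 2: entry 0 ≤ 0; row 3: (5/2)/(1/2) = 5; row 4: 21/3 = 7. Minimum is 5 at row 3 (q leaves); pivot element 1/2.
Divide row 3 by 1/2; eliminate column r from the other rows.
Second iteration: most negative Z-row entry is -3 in column p, so p enters.
Ratio test on column p — row 1: entry 0 ≤ 0; row 2: 22/3 = 22/3; row 3: 5/1 = 5; row 4: entry -1 ≤ 0. Minimum is 5 at row 3 (r leaves); pivot element 1.
Divide row 3 by 1; eliminate column p from the other rows.
After both pivots, the entry at constraint row 3, column s_3 is 1.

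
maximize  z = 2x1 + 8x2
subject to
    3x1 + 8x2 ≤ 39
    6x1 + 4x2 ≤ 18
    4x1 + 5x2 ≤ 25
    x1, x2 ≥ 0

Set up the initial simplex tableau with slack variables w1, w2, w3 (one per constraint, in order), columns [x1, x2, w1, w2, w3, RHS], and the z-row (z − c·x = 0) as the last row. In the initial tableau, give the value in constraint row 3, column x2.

5

Constraint 3 has coefficient 5 on x2.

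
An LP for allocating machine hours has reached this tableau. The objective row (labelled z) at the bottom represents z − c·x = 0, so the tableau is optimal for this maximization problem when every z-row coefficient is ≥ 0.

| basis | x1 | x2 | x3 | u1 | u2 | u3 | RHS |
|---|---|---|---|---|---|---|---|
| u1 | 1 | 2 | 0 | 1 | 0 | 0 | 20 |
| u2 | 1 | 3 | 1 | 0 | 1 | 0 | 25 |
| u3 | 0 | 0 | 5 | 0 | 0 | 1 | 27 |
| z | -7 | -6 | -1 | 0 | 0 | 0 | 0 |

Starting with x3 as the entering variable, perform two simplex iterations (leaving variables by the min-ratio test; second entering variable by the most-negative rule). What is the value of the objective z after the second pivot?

713/5

Ratio test on column x3 — row 1: entry 0 ≤ 0; row 2: 25/1 = 25; row 3: 27/5 = 27/5. Minimum is 27/5 at row 3 (u3 leaves); pivot element 5.
Pivot on row 3; the z-row RHS becomes 0 − (-1)·(27/5) = 27/5.
Next entering variable (most negative z-row entry -7): x1.
Ratio test on column x1 — row 1: 20/1 = 20; row 2: (98/5)/1 = 98/5; row 3: entry 0 ≤ 0. Minimum is 98/5 at row 2 (u2 leaves); pivot element 1.
After the second pivot the z-row RHS is 27/5 − (-7)·(98/5) = 713/5.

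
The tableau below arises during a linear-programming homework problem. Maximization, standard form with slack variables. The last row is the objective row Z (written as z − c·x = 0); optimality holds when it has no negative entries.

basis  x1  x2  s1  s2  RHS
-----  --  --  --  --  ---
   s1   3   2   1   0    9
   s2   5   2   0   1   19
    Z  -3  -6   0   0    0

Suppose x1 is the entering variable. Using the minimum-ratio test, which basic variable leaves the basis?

Column x1 entries and ratios — s1: 9/3 = 3; s2: 19/5 = 19/5.
Smallest ratio is 3 in the row of s1, so s1 leaves.

s1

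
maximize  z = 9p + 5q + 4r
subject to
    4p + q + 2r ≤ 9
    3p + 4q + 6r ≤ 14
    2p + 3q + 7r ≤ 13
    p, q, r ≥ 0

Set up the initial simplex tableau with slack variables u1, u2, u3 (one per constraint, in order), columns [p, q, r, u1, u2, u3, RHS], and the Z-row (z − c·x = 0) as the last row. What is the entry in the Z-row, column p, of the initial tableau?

The Z-row carries the negated objective coefficients: the p entry is -9.

-9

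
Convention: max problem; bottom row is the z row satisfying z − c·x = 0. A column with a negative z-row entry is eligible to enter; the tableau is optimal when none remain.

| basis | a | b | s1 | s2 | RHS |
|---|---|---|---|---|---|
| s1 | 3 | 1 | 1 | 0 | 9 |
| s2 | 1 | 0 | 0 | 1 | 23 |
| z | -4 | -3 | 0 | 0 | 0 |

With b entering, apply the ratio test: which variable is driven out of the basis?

s1

Column b entries and ratios — s1: 9/1 = 9; s2: 0 ≤ 0, skip.
Smallest ratio is 9 in the row of s1, so s1 leaves.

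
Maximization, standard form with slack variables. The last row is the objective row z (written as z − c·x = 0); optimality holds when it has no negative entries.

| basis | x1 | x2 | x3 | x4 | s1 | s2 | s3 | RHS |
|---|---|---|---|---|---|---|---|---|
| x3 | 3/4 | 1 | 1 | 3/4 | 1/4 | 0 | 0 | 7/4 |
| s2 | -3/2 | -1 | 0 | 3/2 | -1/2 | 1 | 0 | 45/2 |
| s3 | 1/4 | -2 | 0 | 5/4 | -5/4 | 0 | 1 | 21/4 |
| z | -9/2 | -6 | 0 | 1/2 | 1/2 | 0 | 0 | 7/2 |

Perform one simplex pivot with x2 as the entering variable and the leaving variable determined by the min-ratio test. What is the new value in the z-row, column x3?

6

Ratio test on column x2 — row 1: (7/4)/1 = 7/4; row 2: entry -1 ≤ 0; row 3: entry -2 ≤ 0. Minimum is 7/4 at row 1 (x3 leaves); pivot element 1.
Divide row 1 by 1; eliminate column x2 from the other rows.
z-row update in column x3: 0 − (-6)·1 = 6.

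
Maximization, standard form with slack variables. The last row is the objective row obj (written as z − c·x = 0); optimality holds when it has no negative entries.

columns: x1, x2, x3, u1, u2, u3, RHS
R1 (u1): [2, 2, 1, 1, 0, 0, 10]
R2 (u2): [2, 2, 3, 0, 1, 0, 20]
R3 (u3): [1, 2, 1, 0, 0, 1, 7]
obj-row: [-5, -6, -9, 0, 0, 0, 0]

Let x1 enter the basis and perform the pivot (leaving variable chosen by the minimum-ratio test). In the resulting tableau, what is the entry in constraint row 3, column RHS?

Ratio test on column x1 — row 1: 10/2 = 5; row 2: 20/2 = 10; row 3: 7/1 = 7. Minimum is 5 at row 1 (u1 leaves); pivot element 2.
Divide row 1 by 2; eliminate column x1 from the other rows.
Row 3 update in column RHS: 7 − 1·5 = 2.

2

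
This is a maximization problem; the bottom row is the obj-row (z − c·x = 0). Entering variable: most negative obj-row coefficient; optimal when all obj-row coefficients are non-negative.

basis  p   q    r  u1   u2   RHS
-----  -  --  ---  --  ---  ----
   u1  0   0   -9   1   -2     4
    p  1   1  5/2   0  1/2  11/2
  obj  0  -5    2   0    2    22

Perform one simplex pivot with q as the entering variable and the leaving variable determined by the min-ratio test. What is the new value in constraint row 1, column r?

-9

Ratio test on column q — row 1: entry 0 ≤ 0; row 2: (11/2)/1 = 11/2. Minimum is 11/2 at row 2 (p leaves); pivot element 1.
Divide row 2 by 1; eliminate column q from the other rows.
Row 1 update in column r: -9 − 0·(5/2) = -9.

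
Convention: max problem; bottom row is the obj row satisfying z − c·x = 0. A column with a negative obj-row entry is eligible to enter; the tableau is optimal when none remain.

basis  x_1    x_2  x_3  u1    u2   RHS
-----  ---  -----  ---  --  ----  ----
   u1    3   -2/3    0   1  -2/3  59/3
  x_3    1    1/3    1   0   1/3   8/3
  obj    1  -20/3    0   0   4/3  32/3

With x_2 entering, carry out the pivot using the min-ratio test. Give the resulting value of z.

64

Ratio test on column x_2 — row 1: entry -2/3 ≤ 0; row 2: (8/3)/(1/3) = 8. Minimum is 8 at row 2 (x_3 leaves); pivot element 1/3.
Pivot on row 2; the obj-row RHS becomes 32/3 − (-20/3)·8 = 64.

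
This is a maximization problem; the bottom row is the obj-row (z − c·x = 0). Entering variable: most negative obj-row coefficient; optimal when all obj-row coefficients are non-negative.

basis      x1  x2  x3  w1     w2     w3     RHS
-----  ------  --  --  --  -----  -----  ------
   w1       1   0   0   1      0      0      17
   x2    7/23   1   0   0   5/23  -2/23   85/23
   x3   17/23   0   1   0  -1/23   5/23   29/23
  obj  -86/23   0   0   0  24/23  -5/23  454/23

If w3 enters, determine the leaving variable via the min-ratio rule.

x3

Column w3 entries and ratios — w1: 0 ≤ 0, skip; x2: -2/23 ≤ 0, skip; x3: (29/23)/(5/23) = 29/5.
Smallest ratio is 29/5 in the row of x3, so x3 leaves.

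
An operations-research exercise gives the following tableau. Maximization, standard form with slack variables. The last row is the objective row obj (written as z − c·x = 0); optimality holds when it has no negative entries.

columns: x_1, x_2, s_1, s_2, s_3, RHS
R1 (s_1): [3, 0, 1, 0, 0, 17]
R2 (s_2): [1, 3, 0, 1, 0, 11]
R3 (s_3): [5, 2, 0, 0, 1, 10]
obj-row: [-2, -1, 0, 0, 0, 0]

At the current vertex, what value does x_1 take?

0

x_1 is not in the basis, so in the current basic feasible solution x_1 = 0.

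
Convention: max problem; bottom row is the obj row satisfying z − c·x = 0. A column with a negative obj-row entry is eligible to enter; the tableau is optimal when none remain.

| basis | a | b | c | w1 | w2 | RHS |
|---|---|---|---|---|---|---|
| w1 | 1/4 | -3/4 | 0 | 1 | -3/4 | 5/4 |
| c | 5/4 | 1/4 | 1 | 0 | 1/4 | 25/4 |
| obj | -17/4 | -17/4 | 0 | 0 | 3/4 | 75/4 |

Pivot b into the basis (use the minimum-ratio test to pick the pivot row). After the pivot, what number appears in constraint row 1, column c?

3

Ratio test on column b — row 1: entry -3/4 ≤ 0; row 2: (25/4)/(1/4) = 25. Minimum is 25 at row 2 (c leaves); pivot element 1/4.
Divide row 2 by 1/4; eliminate column b from the other rows.
Row 1 update in column c: 0 − (-3/4)·4 = 3.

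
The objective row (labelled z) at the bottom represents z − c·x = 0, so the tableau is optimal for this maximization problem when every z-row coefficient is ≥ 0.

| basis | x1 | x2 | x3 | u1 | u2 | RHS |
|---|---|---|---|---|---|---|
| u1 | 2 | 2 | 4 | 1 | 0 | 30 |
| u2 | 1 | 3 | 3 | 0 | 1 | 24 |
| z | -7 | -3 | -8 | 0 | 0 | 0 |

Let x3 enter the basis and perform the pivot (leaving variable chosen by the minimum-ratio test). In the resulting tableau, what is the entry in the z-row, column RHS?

Ratio test on column x3 — row 1: 30/4 = 15/2; row 2: 24/3 = 8. Minimum is 15/2 at row 1 (u1 leaves); pivot element 4.
Divide row 1 by 4; eliminate column x3 from the other rows.
z-row update in column RHS: 0 − (-8)·(15/2) = 60.

60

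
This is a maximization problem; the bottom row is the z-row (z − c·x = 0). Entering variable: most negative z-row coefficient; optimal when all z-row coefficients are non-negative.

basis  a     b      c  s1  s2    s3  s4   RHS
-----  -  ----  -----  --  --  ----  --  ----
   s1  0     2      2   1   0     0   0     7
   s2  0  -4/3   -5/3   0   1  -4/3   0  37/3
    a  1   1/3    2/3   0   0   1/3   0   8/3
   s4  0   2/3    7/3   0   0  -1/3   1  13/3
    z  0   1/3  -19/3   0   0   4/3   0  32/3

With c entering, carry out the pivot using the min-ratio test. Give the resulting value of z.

157/7

Ratio test on column c — row 1: 7/2 = 7/2; row 2: entry -5/3 ≤ 0; row 3: (8/3)/(2/3) = 4; row 4: (13/3)/(7/3) = 13/7. Minimum is 13/7 at row 4 (s4 leaves); pivot element 7/3.
Pivot on row 4; the z-row RHS becomes 32/3 − (-19/3)·(13/7) = 157/7.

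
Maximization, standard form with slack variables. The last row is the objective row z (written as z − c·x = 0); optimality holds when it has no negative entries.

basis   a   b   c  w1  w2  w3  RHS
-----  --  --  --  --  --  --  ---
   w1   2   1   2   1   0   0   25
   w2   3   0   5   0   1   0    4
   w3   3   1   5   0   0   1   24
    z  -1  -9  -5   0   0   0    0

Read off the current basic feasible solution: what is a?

a is not in the basis, so in the current basic feasible solution a = 0.

0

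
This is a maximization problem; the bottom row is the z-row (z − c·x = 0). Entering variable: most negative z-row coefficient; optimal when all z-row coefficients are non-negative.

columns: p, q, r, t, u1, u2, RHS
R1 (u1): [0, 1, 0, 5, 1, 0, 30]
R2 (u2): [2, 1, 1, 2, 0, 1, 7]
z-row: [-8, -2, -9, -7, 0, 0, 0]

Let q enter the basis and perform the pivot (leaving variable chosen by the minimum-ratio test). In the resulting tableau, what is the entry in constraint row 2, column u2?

1

Ratio test on column q — row 1: 30/1 = 30; row 2: 7/1 = 7. Minimum is 7 at row 2 (u2 leaves); pivot element 1.
Divide row 2 by 1; eliminate column q from the other rows.
In the new row 2, the u2 entry is the old entry divided by the pivot: 1/1 = 1.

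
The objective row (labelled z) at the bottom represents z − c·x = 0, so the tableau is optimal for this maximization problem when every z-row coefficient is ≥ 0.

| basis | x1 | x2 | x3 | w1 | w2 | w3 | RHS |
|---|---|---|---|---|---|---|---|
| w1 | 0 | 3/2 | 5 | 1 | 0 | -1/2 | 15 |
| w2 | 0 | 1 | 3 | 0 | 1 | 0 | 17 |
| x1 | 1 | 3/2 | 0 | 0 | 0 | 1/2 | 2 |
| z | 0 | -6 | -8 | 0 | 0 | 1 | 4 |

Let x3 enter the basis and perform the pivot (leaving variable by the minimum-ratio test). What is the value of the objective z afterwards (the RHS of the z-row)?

Ratio test on column x3 — row 1: 15/5 = 3; row 2: 17/3 = 17/3; row 3: entry 0 ≤ 0. Minimum is 3 at row 1 (w1 leaves); pivot element 5.
Pivot on row 1; the z-row RHS becomes 4 − (-8)·3 = 28.

28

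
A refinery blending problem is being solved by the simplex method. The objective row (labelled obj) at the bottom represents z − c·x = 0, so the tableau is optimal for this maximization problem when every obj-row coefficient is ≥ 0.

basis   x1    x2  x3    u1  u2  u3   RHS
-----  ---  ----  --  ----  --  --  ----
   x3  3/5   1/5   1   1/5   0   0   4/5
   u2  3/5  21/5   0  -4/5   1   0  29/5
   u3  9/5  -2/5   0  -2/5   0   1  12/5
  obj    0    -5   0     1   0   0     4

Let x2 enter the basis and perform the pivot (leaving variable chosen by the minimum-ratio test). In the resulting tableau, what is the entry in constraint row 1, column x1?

Ratio test on column x2 — row 1: (4/5)/(1/5) = 4; row 2: (29/5)/(21/5) = 29/21; row 3: entry -2/5 ≤ 0. Minimum is 29/21 at row 2 (u2 leaves); pivot element 21/5.
Divide row 2 by 21/5; eliminate column x2 from the other rows.
Row 1 update in column x1: 3/5 − (1/5)·(1/7) = 4/7.

4/7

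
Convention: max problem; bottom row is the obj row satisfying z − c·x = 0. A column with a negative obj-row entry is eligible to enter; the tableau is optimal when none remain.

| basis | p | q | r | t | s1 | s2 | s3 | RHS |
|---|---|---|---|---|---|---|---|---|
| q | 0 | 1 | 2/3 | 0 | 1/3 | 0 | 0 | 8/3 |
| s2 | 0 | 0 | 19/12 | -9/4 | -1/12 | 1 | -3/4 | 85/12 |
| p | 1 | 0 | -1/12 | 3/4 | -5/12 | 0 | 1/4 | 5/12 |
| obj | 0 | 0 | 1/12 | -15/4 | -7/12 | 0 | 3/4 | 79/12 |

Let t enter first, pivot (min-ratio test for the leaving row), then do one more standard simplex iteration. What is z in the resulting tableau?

30

Ratio test on column t — row 1: entry 0 ≤ 0; row 2: entry -9/4 ≤ 0; row 3: (5/12)/(3/4) = 5/9. Minimum is 5/9 at row 3 (p leaves); pivot element 3/4.
Pivot on row 3; the obj-row RHS becomes 79/12 − (-15/4)·(5/9) = 26/3.
Next entering variable (most negative obj-row entry -8/3): s1.
Ratio test on column s1 — row 1: (8/3)/(1/3) = 8; row 2: entry -4/3 ≤ 0; row 3: entry -5/9 ≤ 0. Minimum is 8 at row 1 (q leaves); pivot element 1/3.
After the second pivot the obj-row RHS is 26/3 − (-8/3)·8 = 30.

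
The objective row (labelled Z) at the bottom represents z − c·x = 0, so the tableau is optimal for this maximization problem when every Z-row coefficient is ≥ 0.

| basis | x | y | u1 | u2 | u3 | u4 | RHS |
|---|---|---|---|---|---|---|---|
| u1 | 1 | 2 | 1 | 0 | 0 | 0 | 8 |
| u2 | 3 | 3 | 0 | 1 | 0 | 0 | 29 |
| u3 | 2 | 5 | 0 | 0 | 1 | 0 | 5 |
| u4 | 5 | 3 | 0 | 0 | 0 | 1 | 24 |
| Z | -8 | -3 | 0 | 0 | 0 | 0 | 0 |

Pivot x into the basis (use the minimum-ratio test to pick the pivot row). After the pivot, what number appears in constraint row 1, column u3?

-1/2

Ratio test on column x — row 1: 8/1 = 8; row 2: 29/3 = 29/3; row 3: 5/2 = 5/2; row 4: 24/5 = 24/5. Minimum is 5/2 at row 3 (u3 leaves); pivot element 2.
Divide row 3 by 2; eliminate column x from the other rows.
Row 1 update in column u3: 0 − 1·(1/2) = -1/2.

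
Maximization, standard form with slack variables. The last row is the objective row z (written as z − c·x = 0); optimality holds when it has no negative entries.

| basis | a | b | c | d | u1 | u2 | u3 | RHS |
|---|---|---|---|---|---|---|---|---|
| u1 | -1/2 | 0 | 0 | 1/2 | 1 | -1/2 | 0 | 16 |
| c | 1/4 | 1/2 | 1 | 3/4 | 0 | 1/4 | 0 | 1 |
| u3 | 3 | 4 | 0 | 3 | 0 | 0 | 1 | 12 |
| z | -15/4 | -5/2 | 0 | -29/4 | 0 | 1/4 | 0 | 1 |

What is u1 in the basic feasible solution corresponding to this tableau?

16

u1 is basic (row 1); its value is the RHS of that row, 16.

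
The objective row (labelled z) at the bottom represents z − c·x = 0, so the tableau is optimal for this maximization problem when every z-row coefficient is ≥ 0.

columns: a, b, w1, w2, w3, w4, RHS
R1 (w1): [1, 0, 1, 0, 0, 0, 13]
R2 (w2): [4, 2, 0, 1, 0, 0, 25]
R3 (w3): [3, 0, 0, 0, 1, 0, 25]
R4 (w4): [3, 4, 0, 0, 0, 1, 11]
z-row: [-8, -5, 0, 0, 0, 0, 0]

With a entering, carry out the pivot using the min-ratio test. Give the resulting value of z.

88/3

Ratio test on column a — row 1: 13/1 = 13; row 2: 25/4 = 25/4; row 3: 25/3 = 25/3; row 4: 11/3 = 11/3. Minimum is 11/3 at row 4 (w4 leaves); pivot element 3.
Pivot on row 4; the z-row RHS becomes 0 − (-8)·(11/3) = 88/3.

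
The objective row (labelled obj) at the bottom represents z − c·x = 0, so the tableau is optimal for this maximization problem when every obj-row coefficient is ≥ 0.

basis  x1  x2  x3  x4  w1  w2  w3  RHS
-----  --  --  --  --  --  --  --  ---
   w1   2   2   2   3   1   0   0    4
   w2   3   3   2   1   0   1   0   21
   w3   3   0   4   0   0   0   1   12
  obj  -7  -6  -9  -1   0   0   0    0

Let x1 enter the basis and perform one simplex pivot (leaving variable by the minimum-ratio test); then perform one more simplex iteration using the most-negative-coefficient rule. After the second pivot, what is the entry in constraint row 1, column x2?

1

Ratio test on column x1 — row 1: 4/2 = 2; row 2: 21/3 = 7; row 3: 12/3 = 4. Minimum is 2 at row 1 (w1 leaves); pivot element 2.
Divide row 1 by 2; eliminate column x1 from the other rows.
Second iteration: most negative obj-row entry is -2 in column x3, so x3 enters.
Ratio test on column x3 — row 1: 2/1 = 2; row 2: entry -1 ≤ 0; row 3: 6/1 = 6. Minimum is 2 at row 1 (x1 leaves); pivot element 1.
Divide row 1 by 1; eliminate column x3 from the other rows.
After both pivots, the entry at constraint row 1, column x2 is 1.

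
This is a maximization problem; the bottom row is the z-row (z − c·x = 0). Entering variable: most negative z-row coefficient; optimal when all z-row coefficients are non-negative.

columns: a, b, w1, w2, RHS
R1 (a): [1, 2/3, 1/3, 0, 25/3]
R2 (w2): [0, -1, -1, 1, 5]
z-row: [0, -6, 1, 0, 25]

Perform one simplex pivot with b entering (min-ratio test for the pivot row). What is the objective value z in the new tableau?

Ratio test on column b — row 1: (25/3)/(2/3) = 25/2; row 2: entry -1 ≤ 0. Minimum is 25/2 at row 1 (a leaves); pivot element 2/3.
Pivot on row 1; the z-row RHS becomes 25 − (-6)·(25/2) = 100.

100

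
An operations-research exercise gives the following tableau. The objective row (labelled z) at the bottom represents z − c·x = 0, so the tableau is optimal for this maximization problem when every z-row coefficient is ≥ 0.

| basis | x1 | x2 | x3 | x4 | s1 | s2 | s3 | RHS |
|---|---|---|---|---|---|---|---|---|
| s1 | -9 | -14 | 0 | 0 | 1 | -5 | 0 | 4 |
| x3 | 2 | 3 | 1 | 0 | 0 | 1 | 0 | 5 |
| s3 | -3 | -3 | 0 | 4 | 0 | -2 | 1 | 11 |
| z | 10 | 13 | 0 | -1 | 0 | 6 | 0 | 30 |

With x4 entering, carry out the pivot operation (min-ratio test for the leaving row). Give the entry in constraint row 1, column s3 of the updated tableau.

Ratio test on column x4 — row 1: entry 0 ≤ 0; row 2: entry 0 ≤ 0; row 3: 11/4 = 11/4. Minimum is 11/4 at row 3 (s3 leaves); pivot element 4.
Divide row 3 by 4; eliminate column x4 from the other rows.
Row 1 update in column s3: 0 − 0·(1/4) = 0.

0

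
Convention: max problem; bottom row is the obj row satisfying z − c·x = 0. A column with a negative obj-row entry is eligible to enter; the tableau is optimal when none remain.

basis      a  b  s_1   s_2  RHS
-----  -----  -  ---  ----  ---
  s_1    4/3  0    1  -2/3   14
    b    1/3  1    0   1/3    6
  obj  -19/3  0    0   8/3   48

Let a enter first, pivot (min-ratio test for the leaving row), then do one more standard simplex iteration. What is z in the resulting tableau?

Ratio test on column a — row 1: 14/(4/3) = 21/2; row 2: 6/(1/3) = 18. Minimum is 21/2 at row 1 (s_1 leaves); pivot element 4/3.
Pivot on row 1; the obj-row RHS becomes 48 − (-19/3)·(21/2) = 229/2.
Next entering variable (most negative obj-row entry -1/2): s_2.
Ratio test on column s_2 — row 1: entry -1/2 ≤ 0; row 2: (5/2)/(1/2) = 5. Minimum is 5 at row 2 (b leaves); pivot element 1/2.
After the second pivot the obj-row RHS is 229/2 − (-1/2)·5 = 117.

117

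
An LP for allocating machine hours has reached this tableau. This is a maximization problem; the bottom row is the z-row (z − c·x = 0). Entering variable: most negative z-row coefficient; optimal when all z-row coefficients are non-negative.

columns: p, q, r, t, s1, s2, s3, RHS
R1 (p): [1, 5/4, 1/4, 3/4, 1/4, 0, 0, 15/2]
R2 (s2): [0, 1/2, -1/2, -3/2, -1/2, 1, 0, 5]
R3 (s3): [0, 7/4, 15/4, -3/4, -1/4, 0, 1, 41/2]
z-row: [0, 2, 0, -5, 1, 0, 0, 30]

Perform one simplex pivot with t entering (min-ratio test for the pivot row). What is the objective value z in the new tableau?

80

Ratio test on column t — row 1: (15/2)/(3/4) = 10; row 2: entry -3/2 ≤ 0; row 3: entry -3/4 ≤ 0. Minimum is 10 at row 1 (p leaves); pivot element 3/4.
Pivot on row 1; the z-row RHS becomes 30 − (-5)·10 = 80.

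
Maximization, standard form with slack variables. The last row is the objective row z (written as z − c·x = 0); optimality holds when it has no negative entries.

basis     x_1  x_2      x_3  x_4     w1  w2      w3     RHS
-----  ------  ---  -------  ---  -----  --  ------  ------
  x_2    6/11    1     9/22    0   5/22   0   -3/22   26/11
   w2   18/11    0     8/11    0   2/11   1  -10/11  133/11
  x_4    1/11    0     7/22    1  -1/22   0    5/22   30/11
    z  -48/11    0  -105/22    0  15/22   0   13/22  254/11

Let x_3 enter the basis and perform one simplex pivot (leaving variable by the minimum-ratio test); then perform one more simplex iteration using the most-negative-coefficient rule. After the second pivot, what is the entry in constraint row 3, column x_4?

3

Ratio test on column x_3 — row 1: (26/11)/(9/22) = 52/9; row 2: (133/11)/(8/11) = 133/8; row 3: (30/11)/(7/22) = 60/7. Minimum is 52/9 at row 1 (x_2 leaves); pivot element 9/22.
Divide row 1 by 9/22; eliminate column x_3 from the other rows.
Second iteration: most negative z-row entry is -1 in column w3, so w3 enters.
Ratio test on column w3 — row 1: entry -1/3 ≤ 0; row 2: entry -2/3 ≤ 0; row 3: (8/9)/(1/3) = 8/3. Minimum is 8/3 at row 3 (x_4 leaves); pivot element 1/3.
Divide row 3 by 1/3; eliminate column w3 from the other rows.
After both pivots, the entry at constraint row 3, column x_4 is 3.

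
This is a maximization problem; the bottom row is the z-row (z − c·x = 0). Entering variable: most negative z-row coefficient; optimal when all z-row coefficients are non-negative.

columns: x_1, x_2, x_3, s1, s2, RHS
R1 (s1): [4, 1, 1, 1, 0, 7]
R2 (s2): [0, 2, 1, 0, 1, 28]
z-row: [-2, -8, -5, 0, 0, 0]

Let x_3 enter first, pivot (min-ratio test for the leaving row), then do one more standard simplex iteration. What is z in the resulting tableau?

Ratio test on column x_3 — row 1: 7/1 = 7; row 2: 28/1 = 28. Minimum is 7 at row 1 (s1 leaves); pivot element 1.
Pivot on row 1; the z-row RHS becomes 0 − (-5)·7 = 35.
Next entering variable (most negative z-row entry -3): x_2.
Ratio test on column x_2 — row 1: 7/1 = 7; row 2: 21/1 = 21. Minimum is 7 at row 1 (x_3 leaves); pivot element 1.
After the second pivot the z-row RHS is 35 − (-3)·7 = 56.

56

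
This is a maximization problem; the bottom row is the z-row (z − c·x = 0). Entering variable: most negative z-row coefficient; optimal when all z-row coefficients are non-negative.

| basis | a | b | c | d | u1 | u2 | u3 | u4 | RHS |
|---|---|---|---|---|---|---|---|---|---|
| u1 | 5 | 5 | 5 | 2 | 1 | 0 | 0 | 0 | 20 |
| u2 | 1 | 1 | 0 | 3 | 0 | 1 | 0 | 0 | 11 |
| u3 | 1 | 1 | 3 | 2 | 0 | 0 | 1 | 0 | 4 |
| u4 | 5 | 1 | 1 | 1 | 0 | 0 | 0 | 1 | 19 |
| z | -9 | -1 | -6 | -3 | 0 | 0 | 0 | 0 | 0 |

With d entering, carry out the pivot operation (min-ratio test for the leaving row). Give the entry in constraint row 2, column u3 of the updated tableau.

Ratio test on column d — row 1: 20/2 = 10; row 2: 11/3 = 11/3; row 3: 4/2 = 2; row 4: 19/1 = 19. Minimum is 2 at row 3 (u3 leaves); pivot element 2.
Divide row 3 by 2; eliminate column d from the other rows.
Row 2 update in column u3: 0 − 3·(1/2) = -3/2.

-3/2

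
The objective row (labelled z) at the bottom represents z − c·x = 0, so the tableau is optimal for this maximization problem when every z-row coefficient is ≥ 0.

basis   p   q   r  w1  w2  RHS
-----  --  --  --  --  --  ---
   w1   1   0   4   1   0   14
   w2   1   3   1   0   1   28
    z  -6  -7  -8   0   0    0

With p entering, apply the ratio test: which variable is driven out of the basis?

w1

Column p entries and ratios — w1: 14/1 = 14; w2: 28/1 = 28.
Smallest ratio is 14 in the row of w1, so w1 leaves.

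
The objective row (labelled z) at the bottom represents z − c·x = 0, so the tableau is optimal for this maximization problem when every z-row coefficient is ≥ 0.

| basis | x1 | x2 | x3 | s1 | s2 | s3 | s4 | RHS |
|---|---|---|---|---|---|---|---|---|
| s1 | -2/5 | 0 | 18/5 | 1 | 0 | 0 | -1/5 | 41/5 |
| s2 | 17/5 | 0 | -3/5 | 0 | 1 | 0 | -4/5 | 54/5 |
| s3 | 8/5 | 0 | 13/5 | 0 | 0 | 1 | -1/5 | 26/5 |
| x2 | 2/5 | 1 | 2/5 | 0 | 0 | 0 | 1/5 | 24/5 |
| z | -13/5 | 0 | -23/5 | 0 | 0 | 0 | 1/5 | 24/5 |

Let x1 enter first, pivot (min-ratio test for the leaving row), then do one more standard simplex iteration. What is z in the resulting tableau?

Ratio test on column x1 — row 1: entry -2/5 ≤ 0; row 2: (54/5)/(17/5) = 54/17; row 3: (26/5)/(8/5) = 13/4; row 4: (24/5)/(2/5) = 12. Minimum is 54/17 at row 2 (s2 leaves); pivot element 17/5.
Pivot on row 2; the z-row RHS becomes 24/5 − (-13/5)·(54/17) = 222/17.
Next entering variable (most negative z-row entry -86/17): x3.
Ratio test on column x3 — row 1: (161/17)/(60/17) = 161/60; row 2: entry -3/17 ≤ 0; row 3: (2/17)/(49/17) = 2/49; row 4: (60/17)/(8/17) = 15/2. Minimum is 2/49 at row 3 (s3 leaves); pivot element 49/17.
After the second pivot the z-row RHS is 222/17 − (-86/17)·(2/49) = 650/49.

650/49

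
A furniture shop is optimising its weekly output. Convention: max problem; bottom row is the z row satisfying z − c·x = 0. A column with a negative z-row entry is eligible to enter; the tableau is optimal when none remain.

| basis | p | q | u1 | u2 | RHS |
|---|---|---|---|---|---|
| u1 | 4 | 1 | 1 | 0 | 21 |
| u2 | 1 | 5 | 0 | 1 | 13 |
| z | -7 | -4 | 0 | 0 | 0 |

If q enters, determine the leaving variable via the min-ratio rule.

u2

Column q entries and ratios — u1: 21/1 = 21; u2: 13/5 = 13/5.
Smallest ratio is 13/5 in the row of u2, so u2 leaves.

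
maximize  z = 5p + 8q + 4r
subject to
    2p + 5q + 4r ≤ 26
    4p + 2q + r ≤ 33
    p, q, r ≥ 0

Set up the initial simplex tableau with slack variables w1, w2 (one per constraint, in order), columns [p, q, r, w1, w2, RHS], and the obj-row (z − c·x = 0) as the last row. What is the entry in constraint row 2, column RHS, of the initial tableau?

The RHS of constraint 2 is b_2 = 33.

33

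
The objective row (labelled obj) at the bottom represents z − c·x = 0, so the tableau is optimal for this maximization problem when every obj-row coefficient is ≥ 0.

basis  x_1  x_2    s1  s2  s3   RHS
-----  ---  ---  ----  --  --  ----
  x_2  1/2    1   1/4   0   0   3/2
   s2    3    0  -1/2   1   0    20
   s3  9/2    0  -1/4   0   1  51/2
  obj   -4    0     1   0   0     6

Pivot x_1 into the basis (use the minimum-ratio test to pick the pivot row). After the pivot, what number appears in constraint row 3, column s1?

Ratio test on column x_1 — row 1: (3/2)/(1/2) = 3; row 2: 20/3 = 20/3; row 3: (51/2)/(9/2) = 17/3. Minimum is 3 at row 1 (x_2 leaves); pivot element 1/2.
Divide row 1 by 1/2; eliminate column x_1 from the other rows.
Row 3 update in column s1: -1/4 − (9/2)·(1/2) = -5/2.

-5/2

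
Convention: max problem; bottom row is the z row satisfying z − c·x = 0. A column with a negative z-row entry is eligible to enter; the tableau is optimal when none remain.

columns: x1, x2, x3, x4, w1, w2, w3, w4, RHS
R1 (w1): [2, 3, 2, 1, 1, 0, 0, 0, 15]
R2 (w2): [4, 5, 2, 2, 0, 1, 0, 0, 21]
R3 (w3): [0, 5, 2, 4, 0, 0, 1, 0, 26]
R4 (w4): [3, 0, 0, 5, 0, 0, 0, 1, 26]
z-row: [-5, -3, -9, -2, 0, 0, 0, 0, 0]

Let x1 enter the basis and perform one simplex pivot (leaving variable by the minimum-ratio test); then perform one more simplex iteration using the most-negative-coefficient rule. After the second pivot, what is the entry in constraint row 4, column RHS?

17

Ratio test on column x1 — row 1: 15/2 = 15/2; row 2: 21/4 = 21/4; row 3: entry 0 ≤ 0; row 4: 26/3 = 26/3. Minimum is 21/4 at row 2 (w2 leaves); pivot element 4.
Divide row 2 by 4; eliminate column x1 from the other rows.
Second iteration: most negative z-row entry is -13/2 in column x3, so x3 enters.
Ratio test on column x3 — row 1: (9/2)/1 = 9/2; row 2: (21/4)/(1/2) = 21/2; row 3: 26/2 = 13; row 4: entry -3/2 ≤ 0. Minimum is 9/2 at row 1 (w1 leaves); pivot element 1.
Divide row 1 by 1; eliminate column x3 from the other rows.
After both pivots, the entry at constraint row 4, column RHS is 17.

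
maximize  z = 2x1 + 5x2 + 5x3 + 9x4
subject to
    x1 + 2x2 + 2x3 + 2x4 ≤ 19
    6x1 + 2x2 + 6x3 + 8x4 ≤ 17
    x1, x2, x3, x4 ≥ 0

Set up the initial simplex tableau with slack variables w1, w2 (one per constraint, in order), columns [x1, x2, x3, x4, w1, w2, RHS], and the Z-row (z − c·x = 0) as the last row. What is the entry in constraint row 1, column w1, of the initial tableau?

1

Slack w1 belongs to constraint 1; its column is the unit vector e_1, so the entry in row 1 is 1.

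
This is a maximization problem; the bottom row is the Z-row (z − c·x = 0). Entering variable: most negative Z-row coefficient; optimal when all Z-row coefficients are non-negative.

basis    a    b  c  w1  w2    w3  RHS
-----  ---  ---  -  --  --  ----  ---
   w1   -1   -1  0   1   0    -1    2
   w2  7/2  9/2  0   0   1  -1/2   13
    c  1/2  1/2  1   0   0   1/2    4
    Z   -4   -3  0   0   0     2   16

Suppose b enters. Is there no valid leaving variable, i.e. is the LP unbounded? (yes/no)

no

Column b has positive entries in row(s) 2, 3, so the ratio test bounds it — not unbounded.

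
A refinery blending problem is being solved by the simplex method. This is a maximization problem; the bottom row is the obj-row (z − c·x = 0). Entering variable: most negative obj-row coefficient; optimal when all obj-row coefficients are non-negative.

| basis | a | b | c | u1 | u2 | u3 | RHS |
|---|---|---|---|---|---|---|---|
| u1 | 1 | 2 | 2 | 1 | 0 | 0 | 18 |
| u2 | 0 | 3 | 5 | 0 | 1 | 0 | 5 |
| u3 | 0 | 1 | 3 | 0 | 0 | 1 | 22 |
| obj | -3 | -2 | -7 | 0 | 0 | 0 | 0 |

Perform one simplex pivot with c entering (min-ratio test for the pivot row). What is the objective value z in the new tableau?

7

Ratio test on column c — row 1: 18/2 = 9; row 2: 5/5 = 1; row 3: 22/3 = 22/3. Minimum is 1 at row 2 (u2 leaves); pivot element 5.
Pivot on row 2; the obj-row RHS becomes 0 − (-7)·1 = 7.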